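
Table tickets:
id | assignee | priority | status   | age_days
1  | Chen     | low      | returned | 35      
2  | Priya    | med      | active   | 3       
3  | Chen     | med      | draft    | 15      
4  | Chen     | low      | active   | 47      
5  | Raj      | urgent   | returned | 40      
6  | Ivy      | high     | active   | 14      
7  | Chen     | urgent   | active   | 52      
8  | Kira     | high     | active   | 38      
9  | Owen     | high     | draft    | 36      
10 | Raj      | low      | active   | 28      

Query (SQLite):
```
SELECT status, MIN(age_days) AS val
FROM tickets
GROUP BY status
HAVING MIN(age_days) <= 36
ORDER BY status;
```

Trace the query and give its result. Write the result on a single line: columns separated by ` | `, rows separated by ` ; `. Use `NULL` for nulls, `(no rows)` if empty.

Partition tickets by status; compute MIN(age_days) within each group.
HAVING: keep groups where MIN(age_days) <= 36.
  active: ids {2, 4, 6, 7, 8, 10} → MIN(age_days)=3
  draft: ids {3, 9} → MIN(age_days)=15
  returned: ids {1, 5} → MIN(age_days)=35

active | 3 ; draft | 15 ; returned | 35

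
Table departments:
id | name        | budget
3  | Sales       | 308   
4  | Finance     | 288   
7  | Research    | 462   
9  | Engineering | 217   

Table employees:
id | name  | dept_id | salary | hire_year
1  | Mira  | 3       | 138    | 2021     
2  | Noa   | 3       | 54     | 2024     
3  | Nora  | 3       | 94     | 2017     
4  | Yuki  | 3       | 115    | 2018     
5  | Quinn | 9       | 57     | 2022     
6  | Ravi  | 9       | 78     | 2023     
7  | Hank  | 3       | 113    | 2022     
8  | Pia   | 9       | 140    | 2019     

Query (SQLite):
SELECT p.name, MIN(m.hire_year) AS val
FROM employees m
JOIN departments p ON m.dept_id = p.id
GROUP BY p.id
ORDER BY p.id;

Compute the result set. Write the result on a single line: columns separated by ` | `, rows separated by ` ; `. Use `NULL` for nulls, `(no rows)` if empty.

Sales | 2017 ; Engineering | 2019

Join each employees row to its departments via dept_id.
Group joined rows by departments.id; compute MIN(m.hire_year) per group.
  3: ids {1, 2, 3, 4, 7} → MIN(m.hire_year)=2017
  9: ids {5, 6, 8} → MIN(m.hire_year)=2019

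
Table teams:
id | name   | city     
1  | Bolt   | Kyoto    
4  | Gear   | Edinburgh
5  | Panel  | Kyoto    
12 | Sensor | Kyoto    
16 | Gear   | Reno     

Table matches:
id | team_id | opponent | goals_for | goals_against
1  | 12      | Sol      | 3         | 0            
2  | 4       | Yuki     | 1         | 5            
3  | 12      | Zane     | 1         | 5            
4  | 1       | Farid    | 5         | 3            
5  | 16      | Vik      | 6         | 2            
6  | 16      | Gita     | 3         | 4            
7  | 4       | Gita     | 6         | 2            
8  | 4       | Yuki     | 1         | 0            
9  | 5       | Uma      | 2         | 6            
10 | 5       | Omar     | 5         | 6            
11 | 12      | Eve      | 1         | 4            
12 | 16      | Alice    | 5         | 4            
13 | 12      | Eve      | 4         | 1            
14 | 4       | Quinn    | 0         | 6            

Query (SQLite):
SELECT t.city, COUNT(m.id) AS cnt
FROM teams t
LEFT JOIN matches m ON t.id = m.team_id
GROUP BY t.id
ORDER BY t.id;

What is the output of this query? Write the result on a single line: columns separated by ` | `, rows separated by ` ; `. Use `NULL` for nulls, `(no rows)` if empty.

Kyoto | 1 ; Edinburgh | 4 ; Kyoto | 2 ; Kyoto | 4 ; Reno | 3

LEFT JOIN keeps every teams row; unmatched ones get NULL for matches columns.
Group by teams.id and compute COUNT(m.id). COUNT(col) of an all-NULL group is 0.
  1: ids {4} → COUNT(m.id)=1
  4: ids {2, 7, 8, 14} → COUNT(m.id)=4
  5: ids {9, 10} → COUNT(m.id)=2
  12: ids {1, 3, 11, 13} → COUNT(m.id)=4
  16: ids {5, 6, 12} → COUNT(m.id)=3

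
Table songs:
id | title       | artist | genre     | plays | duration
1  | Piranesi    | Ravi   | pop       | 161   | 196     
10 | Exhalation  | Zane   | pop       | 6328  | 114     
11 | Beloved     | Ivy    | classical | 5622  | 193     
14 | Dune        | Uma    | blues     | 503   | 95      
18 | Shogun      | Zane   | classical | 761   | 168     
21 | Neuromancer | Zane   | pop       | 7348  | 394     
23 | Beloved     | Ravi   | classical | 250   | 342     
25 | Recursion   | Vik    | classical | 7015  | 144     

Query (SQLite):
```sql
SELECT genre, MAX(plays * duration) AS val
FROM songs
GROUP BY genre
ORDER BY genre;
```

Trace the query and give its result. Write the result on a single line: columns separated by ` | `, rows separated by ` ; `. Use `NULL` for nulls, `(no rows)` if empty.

blues | 47785 ; classical | 1085046 ; pop | 2895112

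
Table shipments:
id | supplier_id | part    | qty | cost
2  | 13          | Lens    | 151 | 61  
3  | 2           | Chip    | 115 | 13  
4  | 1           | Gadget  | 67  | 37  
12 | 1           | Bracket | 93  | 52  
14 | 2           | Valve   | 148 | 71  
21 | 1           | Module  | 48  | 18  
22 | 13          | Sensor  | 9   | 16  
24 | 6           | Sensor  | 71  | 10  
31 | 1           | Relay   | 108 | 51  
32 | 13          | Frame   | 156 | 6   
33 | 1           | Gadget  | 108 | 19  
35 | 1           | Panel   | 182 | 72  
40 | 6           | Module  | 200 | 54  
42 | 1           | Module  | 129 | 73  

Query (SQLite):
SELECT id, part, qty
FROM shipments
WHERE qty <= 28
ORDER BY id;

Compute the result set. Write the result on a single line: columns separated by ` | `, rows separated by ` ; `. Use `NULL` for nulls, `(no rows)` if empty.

qty <= 28: ids {22}

22 | Sensor | 9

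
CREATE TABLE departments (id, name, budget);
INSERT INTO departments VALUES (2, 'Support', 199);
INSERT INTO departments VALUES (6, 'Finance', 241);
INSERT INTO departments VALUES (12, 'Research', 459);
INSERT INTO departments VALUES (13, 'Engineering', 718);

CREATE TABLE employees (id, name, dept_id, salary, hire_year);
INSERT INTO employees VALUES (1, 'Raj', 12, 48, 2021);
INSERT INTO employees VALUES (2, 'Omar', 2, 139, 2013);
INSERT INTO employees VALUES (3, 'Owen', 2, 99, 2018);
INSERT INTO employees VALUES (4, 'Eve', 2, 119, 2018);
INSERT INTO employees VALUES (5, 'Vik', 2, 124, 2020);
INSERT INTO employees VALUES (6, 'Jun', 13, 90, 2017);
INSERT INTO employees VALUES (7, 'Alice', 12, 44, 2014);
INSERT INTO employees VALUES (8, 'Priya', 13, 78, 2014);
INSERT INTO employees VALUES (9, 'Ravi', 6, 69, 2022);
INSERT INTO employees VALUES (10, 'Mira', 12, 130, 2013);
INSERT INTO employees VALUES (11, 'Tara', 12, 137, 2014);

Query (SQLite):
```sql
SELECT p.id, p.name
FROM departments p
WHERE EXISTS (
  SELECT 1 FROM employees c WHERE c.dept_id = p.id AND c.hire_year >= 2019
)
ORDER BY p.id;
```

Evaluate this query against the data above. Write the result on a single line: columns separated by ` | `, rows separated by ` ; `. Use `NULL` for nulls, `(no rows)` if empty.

2 | Support ; 6 | Finance ; 12 | Research

For each departments row, check whether any employees with matching dept_id has hire_year >= 2019.
Keep rows where that is true.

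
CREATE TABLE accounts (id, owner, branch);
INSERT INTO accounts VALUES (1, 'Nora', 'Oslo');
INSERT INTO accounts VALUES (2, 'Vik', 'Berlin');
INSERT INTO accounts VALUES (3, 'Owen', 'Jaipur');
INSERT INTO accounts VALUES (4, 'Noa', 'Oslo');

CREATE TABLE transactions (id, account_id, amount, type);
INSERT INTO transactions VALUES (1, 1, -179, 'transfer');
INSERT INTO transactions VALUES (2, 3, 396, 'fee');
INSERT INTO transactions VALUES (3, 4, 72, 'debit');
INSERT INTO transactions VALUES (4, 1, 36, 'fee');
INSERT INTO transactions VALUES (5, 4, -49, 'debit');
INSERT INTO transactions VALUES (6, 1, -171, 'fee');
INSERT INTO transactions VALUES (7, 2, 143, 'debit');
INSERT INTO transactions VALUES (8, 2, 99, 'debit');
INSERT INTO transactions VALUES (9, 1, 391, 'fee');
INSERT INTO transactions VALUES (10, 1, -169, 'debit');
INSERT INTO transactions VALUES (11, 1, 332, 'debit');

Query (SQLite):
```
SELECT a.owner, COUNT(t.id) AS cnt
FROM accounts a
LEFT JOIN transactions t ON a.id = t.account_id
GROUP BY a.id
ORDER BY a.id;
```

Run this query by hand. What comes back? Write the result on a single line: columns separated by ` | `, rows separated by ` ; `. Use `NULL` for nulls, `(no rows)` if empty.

Nora | 6 ; Vik | 2 ; Owen | 1 ; Noa | 2

LEFT JOIN keeps every accounts row; unmatched ones get NULL for transactions columns.
Group by accounts.id and compute COUNT(t.id). COUNT(col) of an all-NULL group is 0.
  1: ids {1, 4, 6, 9, 10, 11} → COUNT(t.id)=6
  2: ids {7, 8} → COUNT(t.id)=2
  3: ids {2} → COUNT(t.id)=1
  4: ids {3, 5} → COUNT(t.id)=2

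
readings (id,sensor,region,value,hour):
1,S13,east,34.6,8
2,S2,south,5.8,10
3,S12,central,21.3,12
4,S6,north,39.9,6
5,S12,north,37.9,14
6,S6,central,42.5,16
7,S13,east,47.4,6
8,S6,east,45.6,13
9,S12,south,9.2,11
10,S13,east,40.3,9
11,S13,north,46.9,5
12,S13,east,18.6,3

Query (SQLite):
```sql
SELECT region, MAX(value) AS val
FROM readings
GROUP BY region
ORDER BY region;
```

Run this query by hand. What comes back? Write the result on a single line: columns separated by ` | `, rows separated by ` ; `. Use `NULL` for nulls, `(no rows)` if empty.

central | 42.5 ; east | 47.4 ; north | 46.9 ; south | 9.2

Partition readings by region; compute MAX(value) within each group.
  central: ids {3, 6} → MAX(value)=42.5
  east: ids {1, 7, 8, 10, 12} → MAX(value)=47.4
  north: ids {4, 5, 11} → MAX(value)=46.9
  south: ids {2, 9} → MAX(value)=9.2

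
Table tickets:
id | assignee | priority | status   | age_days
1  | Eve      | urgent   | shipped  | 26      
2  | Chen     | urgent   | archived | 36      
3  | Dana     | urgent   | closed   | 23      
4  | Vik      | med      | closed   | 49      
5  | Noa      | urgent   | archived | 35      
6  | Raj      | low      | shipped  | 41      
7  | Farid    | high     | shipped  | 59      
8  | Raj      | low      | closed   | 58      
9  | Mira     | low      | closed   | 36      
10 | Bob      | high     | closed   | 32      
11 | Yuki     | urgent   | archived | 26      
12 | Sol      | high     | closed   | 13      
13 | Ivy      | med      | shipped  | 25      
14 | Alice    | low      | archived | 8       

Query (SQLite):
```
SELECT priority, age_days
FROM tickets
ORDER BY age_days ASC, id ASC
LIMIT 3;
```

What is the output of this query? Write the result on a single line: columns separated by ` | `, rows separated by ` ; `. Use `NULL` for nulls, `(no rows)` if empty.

Sort by age_days asc, tiebreak id asc: (8, id=14), (13, id=12), (23, id=3), (25, id=13), (26, id=1), (26, id=11) …. Take first 3.

low | 8 ; high | 13 ; urgent | 23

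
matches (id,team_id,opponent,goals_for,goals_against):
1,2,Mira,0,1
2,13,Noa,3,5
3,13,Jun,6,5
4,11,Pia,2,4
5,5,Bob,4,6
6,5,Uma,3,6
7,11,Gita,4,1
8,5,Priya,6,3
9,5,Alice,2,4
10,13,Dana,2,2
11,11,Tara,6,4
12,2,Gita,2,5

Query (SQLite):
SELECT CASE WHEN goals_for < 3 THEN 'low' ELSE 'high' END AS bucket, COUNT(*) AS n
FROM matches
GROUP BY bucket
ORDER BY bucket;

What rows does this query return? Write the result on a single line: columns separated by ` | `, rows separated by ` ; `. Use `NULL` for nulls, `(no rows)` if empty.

Bucket rows by goals_for < 3 → 'low' else 'high'; count each bucket.

high | 7 ; low | 5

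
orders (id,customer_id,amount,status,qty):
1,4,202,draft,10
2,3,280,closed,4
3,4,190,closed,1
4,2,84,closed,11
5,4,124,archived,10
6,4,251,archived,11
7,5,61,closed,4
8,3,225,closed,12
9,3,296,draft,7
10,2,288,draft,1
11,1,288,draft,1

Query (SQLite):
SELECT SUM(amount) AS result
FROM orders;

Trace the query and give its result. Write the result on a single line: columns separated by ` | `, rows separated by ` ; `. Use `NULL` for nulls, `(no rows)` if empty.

All amount values: [202, 280, 190, 84, 124, 251, 61, 225, 296, 288, 288].
SUM of non-NULL values = 2289.

2289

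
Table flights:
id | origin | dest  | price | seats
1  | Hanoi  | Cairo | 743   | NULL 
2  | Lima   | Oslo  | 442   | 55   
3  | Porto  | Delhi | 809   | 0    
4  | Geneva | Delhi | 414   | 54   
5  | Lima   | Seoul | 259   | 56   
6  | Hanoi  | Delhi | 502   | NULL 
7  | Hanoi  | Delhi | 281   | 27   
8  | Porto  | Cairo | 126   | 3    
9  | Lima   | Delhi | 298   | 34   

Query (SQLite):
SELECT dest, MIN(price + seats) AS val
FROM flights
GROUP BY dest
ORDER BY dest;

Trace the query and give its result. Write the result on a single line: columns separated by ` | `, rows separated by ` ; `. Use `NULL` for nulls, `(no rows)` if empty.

Cairo | 129 ; Delhi | 308 ; Oslo | 497 ; Seoul | 315

For each row compute price + seats.
Group by dest; take MIN of the expression per group.
  Cairo: ids {1, 8} → MIN(price + seats)=129
  Delhi: ids {3, 4, 6, 7, 9} → MIN(price + seats)=308
  Oslo: ids {2} → MIN(price + seats)=497
  Seoul: ids {5} → MIN(price + seats)=315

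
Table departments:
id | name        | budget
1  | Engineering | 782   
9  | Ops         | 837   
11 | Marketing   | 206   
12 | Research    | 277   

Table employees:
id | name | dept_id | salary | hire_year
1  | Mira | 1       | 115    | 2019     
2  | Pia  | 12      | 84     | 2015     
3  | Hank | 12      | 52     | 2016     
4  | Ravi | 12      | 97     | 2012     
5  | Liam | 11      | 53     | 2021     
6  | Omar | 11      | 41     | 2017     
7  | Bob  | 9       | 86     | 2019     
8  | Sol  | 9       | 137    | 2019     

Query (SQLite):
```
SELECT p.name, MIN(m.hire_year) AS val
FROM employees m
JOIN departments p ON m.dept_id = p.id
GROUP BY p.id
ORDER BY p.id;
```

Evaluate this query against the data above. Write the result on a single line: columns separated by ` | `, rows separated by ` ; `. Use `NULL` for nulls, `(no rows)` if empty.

Engineering | 2019 ; Ops | 2019 ; Marketing | 2017 ; Research | 2012

Join each employees row to its departments via dept_id.
Group joined rows by departments.id; compute MIN(m.hire_year) per group.
  1: ids {1} → MIN(m.hire_year)=2019
  9: ids {7, 8} → MIN(m.hire_year)=2019
  11: ids {5, 6} → MIN(m.hire_year)=2017
  12: ids {2, 3, 4} → MIN(m.hire_year)=2012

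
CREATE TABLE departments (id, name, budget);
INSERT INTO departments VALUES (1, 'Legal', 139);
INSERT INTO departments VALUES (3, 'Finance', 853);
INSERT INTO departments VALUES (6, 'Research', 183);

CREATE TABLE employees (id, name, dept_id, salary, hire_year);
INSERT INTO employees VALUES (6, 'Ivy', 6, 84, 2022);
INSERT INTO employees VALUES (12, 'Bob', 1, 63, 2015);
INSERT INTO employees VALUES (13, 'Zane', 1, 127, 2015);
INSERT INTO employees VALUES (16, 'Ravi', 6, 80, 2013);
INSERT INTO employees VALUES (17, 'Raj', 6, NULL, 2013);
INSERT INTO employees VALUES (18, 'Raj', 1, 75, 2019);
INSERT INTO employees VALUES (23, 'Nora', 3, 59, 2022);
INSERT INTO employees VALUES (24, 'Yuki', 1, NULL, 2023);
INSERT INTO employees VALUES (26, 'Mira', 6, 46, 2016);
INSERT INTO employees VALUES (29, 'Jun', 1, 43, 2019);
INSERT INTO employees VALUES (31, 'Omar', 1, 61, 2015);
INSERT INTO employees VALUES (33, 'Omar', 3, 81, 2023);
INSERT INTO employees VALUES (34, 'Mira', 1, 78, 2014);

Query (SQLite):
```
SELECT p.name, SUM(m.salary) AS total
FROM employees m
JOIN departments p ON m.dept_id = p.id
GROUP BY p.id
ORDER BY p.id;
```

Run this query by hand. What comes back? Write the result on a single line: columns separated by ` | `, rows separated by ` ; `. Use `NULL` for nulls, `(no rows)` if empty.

Legal | 447 ; Finance | 140 ; Research | 210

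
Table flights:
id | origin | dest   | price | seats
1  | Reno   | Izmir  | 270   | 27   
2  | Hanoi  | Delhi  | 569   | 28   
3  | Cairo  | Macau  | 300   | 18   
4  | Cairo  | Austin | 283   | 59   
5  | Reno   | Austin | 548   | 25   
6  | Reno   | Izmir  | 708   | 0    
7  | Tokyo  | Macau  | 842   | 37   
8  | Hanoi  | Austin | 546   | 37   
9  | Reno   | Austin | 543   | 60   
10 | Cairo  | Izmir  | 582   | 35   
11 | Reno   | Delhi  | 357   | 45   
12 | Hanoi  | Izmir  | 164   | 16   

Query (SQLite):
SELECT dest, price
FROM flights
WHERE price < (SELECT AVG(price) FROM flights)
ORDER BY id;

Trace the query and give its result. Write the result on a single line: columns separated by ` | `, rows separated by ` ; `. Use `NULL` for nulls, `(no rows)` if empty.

Scalar subquery: AVG(price) over all flights rows = 476.0.
Keep rows where price < that value.

Izmir | 270 ; Macau | 300 ; Austin | 283 ; Delhi | 357 ; Izmir | 164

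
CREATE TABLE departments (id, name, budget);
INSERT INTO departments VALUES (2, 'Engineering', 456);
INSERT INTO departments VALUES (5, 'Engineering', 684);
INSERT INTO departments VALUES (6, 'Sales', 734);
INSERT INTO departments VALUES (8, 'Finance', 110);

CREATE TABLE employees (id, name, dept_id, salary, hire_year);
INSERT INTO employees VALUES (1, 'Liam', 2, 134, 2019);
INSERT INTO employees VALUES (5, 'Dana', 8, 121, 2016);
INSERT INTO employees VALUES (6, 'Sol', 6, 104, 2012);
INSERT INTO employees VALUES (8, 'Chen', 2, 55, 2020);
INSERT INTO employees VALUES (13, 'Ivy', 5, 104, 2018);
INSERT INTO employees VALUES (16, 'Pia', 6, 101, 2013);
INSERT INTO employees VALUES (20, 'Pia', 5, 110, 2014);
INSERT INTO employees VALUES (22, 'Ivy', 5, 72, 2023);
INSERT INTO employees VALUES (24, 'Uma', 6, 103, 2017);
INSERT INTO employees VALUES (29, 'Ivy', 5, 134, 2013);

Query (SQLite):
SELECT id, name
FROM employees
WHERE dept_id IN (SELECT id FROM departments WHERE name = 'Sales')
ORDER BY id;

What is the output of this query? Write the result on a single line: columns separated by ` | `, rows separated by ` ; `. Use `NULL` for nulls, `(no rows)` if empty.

6 | Sol ; 16 | Pia ; 24 | Uma

Inner query: departments.id where name = 'Sales'.
Outer: keep employees rows whose dept_id is in that set.
Inner query → {6}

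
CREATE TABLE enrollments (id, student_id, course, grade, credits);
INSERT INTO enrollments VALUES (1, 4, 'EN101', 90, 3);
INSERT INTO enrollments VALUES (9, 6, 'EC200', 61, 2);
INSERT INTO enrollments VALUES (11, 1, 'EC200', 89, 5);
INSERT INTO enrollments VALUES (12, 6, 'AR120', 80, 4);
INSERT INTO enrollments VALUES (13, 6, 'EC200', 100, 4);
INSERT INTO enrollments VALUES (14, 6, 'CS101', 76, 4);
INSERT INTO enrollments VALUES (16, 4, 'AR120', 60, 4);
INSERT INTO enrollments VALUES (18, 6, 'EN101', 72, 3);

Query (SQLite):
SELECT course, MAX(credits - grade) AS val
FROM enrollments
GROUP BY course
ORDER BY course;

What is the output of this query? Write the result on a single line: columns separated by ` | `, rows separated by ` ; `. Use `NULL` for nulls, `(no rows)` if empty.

AR120 | -56 ; CS101 | -72 ; EC200 | -59 ; EN101 | -69

For each row compute credits - grade.
Group by course; take MAX of the expression per group.
  AR120: ids {12, 16} → MAX(credits - grade)=-56
  CS101: ids {14} → MAX(credits - grade)=-72
  EC200: ids {9, 11, 13} → MAX(credits - grade)=-59
  EN101: ids {1, 18} → MAX(credits - grade)=-69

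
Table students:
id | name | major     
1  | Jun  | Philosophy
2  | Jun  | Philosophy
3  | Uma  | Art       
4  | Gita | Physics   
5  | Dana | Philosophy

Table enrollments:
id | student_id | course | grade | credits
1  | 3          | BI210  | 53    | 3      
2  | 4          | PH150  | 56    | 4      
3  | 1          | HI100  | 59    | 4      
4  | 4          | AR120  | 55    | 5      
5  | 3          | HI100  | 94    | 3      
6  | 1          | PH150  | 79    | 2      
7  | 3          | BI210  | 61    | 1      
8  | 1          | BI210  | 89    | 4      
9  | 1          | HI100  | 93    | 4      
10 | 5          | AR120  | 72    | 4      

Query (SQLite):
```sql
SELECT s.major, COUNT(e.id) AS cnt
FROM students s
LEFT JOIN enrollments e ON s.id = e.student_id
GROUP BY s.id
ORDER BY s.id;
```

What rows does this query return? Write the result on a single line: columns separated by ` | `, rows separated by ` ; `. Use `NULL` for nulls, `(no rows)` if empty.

Philosophy | 4 ; Philosophy | 0 ; Art | 3 ; Physics | 2 ; Philosophy | 1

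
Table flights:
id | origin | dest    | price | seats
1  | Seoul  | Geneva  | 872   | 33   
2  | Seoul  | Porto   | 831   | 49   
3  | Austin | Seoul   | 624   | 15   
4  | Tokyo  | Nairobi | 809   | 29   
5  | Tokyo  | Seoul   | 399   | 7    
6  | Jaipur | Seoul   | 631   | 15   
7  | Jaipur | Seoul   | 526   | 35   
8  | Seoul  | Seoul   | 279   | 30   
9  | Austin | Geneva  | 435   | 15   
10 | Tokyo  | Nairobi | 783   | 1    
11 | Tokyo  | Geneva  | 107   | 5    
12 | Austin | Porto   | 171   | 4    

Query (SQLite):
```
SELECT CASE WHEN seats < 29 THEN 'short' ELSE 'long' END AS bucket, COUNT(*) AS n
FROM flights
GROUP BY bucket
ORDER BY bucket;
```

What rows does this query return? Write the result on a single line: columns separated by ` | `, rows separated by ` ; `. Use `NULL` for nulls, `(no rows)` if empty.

Bucket rows by seats < 29 → 'short' else 'long'; count each bucket.

long | 5 ; short | 7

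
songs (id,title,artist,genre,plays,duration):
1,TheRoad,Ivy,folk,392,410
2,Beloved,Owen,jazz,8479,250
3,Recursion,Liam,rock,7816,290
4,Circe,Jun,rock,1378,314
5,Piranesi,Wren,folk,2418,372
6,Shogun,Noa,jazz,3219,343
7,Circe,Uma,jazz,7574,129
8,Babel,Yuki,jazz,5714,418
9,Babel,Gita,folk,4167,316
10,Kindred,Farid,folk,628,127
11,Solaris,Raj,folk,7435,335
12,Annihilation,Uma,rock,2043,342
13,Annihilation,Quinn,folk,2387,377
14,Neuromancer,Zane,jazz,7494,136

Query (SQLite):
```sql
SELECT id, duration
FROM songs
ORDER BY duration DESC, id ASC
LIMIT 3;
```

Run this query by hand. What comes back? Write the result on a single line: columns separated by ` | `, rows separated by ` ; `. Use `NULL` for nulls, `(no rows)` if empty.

Sort by duration desc, tiebreak id asc: (418, id=8), (410, id=1), (377, id=13), (372, id=5), (343, id=6), (342, id=12) …. Take first 3.

8 | 418 ; 1 | 410 ; 13 | 377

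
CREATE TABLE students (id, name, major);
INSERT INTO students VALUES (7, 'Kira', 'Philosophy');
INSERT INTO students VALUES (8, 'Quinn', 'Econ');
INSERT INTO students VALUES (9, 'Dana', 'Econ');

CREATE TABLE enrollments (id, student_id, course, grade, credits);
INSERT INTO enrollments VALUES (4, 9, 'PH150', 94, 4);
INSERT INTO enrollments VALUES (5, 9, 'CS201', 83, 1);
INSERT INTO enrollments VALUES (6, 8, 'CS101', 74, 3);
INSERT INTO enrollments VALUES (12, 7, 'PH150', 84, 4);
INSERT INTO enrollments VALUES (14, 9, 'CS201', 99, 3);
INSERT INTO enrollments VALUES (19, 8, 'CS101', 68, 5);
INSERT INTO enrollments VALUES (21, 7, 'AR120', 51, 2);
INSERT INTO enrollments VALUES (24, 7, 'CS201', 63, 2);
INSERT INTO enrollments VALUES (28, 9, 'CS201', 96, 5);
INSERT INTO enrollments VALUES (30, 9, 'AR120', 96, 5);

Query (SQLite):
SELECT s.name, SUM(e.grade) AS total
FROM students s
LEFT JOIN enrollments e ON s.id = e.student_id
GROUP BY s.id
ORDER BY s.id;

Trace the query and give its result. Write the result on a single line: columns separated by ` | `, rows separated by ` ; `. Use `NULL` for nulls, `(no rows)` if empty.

Kira | 198 ; Quinn | 142 ; Dana | 468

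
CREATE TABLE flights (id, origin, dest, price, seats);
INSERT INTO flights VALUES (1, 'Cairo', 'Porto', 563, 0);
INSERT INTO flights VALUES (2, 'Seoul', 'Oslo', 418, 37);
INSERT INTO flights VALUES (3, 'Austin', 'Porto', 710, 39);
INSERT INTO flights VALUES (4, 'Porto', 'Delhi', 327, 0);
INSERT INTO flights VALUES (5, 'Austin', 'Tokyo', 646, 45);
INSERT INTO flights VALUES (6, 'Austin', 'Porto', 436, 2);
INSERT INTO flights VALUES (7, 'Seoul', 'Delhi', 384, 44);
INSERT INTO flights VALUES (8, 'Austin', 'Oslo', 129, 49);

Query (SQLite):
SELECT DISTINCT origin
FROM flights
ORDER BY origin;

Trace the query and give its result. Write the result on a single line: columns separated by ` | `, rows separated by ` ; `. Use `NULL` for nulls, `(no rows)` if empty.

Austin ; Cairo ; Porto ; Seoul

Collect distinct origin values from flights.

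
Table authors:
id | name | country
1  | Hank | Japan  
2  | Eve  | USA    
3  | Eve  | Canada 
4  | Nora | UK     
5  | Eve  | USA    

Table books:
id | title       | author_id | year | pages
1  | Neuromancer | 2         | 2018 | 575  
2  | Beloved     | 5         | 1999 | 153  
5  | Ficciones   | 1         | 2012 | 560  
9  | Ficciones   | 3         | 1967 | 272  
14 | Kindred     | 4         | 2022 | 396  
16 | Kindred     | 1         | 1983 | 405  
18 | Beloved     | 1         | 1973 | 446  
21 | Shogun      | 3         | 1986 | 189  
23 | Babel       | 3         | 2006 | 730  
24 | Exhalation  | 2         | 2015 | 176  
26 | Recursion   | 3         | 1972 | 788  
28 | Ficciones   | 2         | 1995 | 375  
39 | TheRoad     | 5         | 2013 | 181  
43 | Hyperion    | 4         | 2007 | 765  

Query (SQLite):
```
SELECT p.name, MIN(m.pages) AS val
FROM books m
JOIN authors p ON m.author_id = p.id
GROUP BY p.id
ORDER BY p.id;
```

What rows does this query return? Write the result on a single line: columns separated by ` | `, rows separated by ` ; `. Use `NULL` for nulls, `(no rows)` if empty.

Hank | 405 ; Eve | 176 ; Eve | 189 ; Nora | 396 ; Eve | 153

Join each books row to its authors via author_id.
Group joined rows by authors.id; compute MIN(m.pages) per group.
  1: ids {5, 16, 18} → MIN(m.pages)=405
  2: ids {1, 24, 28} → MIN(m.pages)=176
  3: ids {9, 21, 23, 26} → MIN(m.pages)=189
  4: ids {14, 43} → MIN(m.pages)=396
  5: ids {2, 39} → MIN(m.pages)=153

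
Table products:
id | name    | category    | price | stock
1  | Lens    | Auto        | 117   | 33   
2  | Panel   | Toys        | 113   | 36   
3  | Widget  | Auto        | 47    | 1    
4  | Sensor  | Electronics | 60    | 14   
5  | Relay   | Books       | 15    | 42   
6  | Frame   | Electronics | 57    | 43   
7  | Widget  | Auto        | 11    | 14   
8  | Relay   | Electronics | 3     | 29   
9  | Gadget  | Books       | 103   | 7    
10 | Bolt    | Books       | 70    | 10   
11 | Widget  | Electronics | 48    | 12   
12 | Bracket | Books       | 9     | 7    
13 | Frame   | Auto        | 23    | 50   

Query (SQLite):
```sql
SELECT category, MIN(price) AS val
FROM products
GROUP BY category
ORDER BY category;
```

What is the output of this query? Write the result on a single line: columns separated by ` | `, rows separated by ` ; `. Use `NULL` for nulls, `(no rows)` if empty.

Auto | 11 ; Books | 9 ; Electronics | 3 ; Toys | 113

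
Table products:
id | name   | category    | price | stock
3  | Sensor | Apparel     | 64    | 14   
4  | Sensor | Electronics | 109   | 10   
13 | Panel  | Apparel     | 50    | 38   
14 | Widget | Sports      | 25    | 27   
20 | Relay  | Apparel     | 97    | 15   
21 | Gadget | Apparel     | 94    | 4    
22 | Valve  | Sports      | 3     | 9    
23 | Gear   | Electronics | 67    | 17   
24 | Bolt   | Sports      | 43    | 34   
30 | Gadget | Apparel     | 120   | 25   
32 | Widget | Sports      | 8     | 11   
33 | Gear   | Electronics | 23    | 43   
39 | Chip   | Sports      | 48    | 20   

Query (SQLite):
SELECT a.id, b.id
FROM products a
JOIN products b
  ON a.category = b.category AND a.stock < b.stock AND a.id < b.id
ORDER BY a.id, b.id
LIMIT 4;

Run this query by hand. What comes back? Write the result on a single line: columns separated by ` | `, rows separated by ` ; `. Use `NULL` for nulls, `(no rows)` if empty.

3 | 13 ; 3 | 20 ; 3 | 30 ; 4 | 23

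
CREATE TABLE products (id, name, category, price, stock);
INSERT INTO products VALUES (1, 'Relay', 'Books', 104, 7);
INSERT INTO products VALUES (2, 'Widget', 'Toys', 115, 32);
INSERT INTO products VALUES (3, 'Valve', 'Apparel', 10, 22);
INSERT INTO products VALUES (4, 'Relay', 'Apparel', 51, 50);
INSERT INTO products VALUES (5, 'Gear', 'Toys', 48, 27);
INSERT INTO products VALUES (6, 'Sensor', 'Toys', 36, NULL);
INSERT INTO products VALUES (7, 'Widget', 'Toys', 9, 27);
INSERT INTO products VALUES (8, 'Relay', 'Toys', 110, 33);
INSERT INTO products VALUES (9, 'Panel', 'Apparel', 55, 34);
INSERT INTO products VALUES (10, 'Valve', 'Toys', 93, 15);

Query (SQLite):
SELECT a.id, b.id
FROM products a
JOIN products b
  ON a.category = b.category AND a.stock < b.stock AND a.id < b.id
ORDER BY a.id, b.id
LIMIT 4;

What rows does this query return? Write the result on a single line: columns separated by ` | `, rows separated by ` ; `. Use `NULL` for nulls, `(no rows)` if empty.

Pairs (a,b) with same category, a.stock < b.stock, a.id < b.id.
category groups: Apparel:{3,4,9} Books:{1} Toys:{2,5,6,7,8,10}
Ordered by (a.id, b.id); first 4.

2 | 8 ; 3 | 4 ; 3 | 9 ; 5 | 8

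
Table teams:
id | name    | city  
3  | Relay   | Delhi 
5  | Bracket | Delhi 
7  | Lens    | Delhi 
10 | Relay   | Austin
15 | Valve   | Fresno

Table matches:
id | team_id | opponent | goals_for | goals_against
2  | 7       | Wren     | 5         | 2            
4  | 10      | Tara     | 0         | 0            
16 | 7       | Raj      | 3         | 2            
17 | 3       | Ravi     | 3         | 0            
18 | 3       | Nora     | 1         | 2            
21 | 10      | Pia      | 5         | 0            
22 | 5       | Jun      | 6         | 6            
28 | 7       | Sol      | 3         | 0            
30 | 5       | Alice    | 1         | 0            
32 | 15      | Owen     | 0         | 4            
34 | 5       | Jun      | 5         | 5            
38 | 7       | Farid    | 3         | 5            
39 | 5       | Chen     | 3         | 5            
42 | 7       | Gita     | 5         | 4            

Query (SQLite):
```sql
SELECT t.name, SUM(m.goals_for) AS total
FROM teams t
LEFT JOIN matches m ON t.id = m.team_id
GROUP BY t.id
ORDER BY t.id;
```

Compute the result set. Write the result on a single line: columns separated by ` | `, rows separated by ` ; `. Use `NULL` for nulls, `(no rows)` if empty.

LEFT JOIN keeps every teams row; unmatched ones get NULL for matches columns.
Group by teams.id and compute SUM(m.goals_for). SUM over an all-NULL group is NULL.
  3: ids {17, 18} → SUM(m.goals_for)=4
  5: ids {22, 30, 34, 39} → SUM(m.goals_for)=15
  7: ids {2, 16, 28, 38, 42} → SUM(m.goals_for)=19
  10: ids {4, 21} → SUM(m.goals_for)=5
  15: ids {32} → SUM(m.goals_for)=0

Relay | 4 ; Bracket | 15 ; Lens | 19 ; Relay | 5 ; Valve | 0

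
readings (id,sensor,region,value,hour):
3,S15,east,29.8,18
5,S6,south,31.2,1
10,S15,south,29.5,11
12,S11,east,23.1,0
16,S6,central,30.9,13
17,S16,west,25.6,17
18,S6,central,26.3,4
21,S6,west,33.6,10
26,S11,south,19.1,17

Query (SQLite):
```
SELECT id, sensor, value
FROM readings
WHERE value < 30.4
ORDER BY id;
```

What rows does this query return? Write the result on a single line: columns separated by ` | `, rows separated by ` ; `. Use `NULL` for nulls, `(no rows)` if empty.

value < 30.4: ids {3, 10, 12, 17, 18, 26}

3 | S15 | 29.8 ; 10 | S15 | 29.5 ; 12 | S11 | 23.1 ; 17 | S16 | 25.6 ; 18 | S6 | 26.3 ; 26 | S11 | 19.1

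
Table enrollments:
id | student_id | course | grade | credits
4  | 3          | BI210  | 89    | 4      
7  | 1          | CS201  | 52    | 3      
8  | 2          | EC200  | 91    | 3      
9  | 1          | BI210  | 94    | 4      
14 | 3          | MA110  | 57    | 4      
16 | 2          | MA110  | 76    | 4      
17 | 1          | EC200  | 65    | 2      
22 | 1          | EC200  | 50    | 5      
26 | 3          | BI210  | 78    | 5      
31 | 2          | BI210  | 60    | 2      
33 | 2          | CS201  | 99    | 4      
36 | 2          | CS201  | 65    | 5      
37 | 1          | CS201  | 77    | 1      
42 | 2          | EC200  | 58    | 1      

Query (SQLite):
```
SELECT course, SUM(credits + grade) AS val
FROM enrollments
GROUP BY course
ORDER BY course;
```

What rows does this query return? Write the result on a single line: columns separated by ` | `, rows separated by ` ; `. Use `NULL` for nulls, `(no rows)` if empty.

BI210 | 336 ; CS201 | 306 ; EC200 | 275 ; MA110 | 141

For each row compute credits + grade.
Group by course; take SUM of the expression per group.
  BI210: ids {4, 9, 26, 31} → SUM(credits + grade)=336
  CS201: ids {7, 33, 36, 37} → SUM(credits + grade)=306
  EC200: ids {8, 17, 22, 42} → SUM(credits + grade)=275
  MA110: ids {14, 16} → SUM(credits + grade)=141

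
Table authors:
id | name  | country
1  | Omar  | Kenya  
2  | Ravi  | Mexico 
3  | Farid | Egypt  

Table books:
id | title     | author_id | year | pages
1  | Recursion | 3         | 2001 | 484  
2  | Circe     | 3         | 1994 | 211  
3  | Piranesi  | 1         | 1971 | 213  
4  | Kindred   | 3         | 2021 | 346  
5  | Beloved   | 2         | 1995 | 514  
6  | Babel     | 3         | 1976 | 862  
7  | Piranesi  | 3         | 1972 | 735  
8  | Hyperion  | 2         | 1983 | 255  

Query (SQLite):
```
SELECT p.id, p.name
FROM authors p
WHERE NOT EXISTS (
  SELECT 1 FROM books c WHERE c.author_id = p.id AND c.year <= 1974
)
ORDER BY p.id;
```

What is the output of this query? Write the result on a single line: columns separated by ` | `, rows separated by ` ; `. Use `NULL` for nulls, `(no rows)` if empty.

For each authors row, check whether any books with matching author_id has year <= 1974.
Keep rows where that is false.

2 | Ravi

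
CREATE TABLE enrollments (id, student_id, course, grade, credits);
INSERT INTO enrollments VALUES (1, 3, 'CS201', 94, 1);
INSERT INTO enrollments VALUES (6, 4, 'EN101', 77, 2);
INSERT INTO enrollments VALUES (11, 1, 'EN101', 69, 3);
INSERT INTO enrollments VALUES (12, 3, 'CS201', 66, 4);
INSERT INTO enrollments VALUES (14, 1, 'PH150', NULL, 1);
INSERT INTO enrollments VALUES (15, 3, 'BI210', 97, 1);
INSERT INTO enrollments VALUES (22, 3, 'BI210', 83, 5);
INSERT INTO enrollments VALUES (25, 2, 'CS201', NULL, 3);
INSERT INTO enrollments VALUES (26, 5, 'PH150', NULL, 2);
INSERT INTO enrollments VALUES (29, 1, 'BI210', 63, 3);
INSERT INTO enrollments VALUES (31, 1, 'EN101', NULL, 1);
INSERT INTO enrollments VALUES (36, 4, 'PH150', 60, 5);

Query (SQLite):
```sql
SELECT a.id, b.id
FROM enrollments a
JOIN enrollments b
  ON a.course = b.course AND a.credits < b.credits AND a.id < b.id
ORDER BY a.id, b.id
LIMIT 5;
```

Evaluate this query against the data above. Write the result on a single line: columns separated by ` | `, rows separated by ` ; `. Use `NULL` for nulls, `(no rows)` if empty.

1 | 12 ; 1 | 25 ; 6 | 11 ; 14 | 26 ; 14 | 36

Pairs (a,b) with same course, a.credits < b.credits, a.id < b.id.
course groups: BI210:{15,22,29} CS201:{1,12,25} EN101:{6,11,31} PH150:{14,26,36}
Ordered by (a.id, b.id); first 5.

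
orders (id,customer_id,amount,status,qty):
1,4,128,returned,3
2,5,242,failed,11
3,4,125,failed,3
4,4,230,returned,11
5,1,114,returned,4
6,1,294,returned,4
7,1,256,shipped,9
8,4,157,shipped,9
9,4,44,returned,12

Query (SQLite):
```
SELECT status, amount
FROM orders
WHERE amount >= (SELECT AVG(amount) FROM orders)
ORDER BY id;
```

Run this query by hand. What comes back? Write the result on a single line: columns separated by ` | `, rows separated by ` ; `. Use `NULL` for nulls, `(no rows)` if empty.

failed | 242 ; returned | 230 ; returned | 294 ; shipped | 256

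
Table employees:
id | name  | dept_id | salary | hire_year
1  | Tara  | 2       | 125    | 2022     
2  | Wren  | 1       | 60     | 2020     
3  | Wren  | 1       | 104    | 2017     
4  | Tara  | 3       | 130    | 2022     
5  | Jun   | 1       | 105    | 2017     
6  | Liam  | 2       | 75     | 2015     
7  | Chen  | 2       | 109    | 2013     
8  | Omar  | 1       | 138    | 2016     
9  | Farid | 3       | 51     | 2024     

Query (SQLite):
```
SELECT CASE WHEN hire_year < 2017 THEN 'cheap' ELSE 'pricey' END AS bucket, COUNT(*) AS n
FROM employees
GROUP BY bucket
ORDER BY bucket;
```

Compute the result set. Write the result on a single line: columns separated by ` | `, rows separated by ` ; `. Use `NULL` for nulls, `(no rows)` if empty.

cheap | 3 ; pricey | 6

Bucket rows by hire_year < 2017 → 'cheap' else 'pricey'; count each bucket.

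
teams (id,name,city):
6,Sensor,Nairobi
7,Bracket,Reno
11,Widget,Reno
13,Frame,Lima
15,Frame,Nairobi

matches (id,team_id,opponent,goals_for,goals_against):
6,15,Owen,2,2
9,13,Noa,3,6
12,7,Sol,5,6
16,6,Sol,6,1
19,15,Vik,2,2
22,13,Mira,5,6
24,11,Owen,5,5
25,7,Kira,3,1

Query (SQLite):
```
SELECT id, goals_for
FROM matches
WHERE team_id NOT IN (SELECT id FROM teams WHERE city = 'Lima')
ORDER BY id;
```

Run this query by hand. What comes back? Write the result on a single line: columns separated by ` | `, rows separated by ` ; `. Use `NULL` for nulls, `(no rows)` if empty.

6 | 2 ; 12 | 5 ; 16 | 6 ; 19 | 2 ; 24 | 5 ; 25 | 3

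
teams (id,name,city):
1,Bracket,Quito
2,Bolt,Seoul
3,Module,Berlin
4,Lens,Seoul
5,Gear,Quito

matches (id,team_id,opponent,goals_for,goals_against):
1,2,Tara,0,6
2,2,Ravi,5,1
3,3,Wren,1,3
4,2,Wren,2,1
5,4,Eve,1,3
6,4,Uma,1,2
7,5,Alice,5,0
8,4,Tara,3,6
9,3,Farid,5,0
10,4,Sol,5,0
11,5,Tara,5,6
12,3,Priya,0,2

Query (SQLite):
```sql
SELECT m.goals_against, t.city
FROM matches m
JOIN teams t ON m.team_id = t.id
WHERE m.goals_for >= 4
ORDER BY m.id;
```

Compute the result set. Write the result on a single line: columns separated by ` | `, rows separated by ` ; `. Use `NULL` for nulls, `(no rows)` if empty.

1 | Seoul ; 0 | Quito ; 0 | Berlin ; 0 | Seoul ; 6 | Quito

Each matches row matches the teams row where team_id = teams.id.
Then keep rows with m.goals_for >= 4.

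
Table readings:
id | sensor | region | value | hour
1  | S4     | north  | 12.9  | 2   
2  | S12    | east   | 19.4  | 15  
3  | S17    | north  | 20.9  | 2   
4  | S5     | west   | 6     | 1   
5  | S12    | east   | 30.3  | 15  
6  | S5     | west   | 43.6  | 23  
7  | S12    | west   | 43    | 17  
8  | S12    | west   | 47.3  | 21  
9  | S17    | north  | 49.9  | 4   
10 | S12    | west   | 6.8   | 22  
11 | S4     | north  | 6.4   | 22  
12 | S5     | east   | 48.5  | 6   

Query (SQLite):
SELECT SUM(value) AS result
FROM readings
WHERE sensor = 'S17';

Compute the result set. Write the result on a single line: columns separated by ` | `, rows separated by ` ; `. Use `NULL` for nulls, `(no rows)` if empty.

Rows where sensor='S17' → value values: [20.9, 49.9].
SUM of non-NULL values = 70.8.

70.8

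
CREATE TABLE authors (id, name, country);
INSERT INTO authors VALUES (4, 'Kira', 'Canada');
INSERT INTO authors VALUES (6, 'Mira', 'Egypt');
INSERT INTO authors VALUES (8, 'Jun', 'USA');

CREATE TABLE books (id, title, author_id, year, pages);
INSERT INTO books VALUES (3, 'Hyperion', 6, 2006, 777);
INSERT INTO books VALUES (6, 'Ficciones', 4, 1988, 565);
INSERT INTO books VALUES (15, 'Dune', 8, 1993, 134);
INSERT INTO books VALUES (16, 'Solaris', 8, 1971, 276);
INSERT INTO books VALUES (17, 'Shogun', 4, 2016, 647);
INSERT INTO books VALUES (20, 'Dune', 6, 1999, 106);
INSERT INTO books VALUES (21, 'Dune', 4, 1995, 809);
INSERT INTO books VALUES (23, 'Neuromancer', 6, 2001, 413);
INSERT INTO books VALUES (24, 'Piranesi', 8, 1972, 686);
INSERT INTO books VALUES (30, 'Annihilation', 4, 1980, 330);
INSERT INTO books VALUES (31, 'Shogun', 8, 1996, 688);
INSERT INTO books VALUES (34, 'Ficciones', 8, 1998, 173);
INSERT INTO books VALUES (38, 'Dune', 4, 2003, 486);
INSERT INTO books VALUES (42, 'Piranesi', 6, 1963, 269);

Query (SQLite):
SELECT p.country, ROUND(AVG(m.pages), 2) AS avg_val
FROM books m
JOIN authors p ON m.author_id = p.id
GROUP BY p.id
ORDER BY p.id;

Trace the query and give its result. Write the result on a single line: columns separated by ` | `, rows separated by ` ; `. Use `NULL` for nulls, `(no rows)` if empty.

Join each books row to its authors via author_id.
Group joined rows by authors.id; compute ROUND(AVG(m.pages), 2) per group.
  4: ids {6, 17, 21, 30, 38} → ROUND(AVG(m.pages), 2)=567.4
  6: ids {3, 20, 23, 42} → ROUND(AVG(m.pages), 2)=391.25
  8: ids {15, 16, 24, 31, 34} → ROUND(AVG(m.pages), 2)=391.4

Canada | 567.4 ; Egypt | 391.25 ; USA | 391.4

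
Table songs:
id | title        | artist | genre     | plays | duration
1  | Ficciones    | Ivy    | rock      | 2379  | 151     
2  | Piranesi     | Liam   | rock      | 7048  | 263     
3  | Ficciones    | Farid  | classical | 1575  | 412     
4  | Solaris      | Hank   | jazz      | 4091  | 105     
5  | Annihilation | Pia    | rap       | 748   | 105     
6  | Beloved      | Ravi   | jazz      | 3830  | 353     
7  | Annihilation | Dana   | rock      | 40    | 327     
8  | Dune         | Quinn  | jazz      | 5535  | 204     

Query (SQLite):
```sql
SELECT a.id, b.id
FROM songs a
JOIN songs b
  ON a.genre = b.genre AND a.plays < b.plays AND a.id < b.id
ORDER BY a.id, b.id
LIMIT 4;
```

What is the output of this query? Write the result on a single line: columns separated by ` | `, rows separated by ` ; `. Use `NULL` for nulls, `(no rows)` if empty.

Pairs (a,b) with same genre, a.plays < b.plays, a.id < b.id.
genre groups: classical:{3} jazz:{4,6,8} rap:{5} rock:{1,2,7}
Ordered by (a.id, b.id); first 4.

1 | 2 ; 4 | 8 ; 6 | 8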